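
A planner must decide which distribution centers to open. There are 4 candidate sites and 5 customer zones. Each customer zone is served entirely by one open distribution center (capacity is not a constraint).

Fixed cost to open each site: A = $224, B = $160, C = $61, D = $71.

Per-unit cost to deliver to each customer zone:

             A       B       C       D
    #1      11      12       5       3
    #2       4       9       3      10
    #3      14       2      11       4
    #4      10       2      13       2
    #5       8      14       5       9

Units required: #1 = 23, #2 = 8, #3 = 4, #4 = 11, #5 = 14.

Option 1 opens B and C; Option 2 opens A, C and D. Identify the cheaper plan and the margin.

Option 1 is cheaper by 97.

Option 1: {B, C}: #1→C 5·23=115, #2→C 3·8=24, #3→B 2·4=8, #4→B 2·11=22, #5→C 5·14=70. Service 239; fixed 221; total 460.
Option 2: {A, C, D}: #1→D 3·23=69, #2→C 3·8=24, #3→D 4·4=16, #4→D 2·11=22, #5→C 5·14=70. Service 201; fixed 356; total 557.
Difference: |460 − 557| = 97.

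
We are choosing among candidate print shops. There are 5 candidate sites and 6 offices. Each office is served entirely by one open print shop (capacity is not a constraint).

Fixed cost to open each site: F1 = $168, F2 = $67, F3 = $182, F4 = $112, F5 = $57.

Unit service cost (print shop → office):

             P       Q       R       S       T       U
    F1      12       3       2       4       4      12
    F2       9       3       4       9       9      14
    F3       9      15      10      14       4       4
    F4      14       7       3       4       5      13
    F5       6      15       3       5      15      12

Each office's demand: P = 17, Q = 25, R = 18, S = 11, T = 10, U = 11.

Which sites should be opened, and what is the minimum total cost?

Open F2 and F5; minimum total cost 632.

For any fixed open set, each office goes to its cheapest open site; total = fixed + service.
{F2, F5}: P→F5 6·17=102, Q→F2 3·25=75, R→F5 3·18=54, S→F5 5·11=55, T→F2 9·10=90, U→F5 12·11=132. Service 508; fixed 124; total 632.
{F1, F5}: P→F5 6·17=102, Q→F1 3·25=75, R→F1 2·18=36, S→F1 4·11=44, T→F1 4·10=40, U→F1 12·11=132. Service 429; fixed 225; total 654.
{F2, F3, F5}: P→F5 6·17=102, Q→F2 3·25=75, R→F5 3·18=54, S→F5 5·11=55, T→F3 4·10=40, U→F3 4·11=44. Service 370; fixed 306; total 676.
{F1, F2, F3, F4, F5}: P→F5 6·17=102, Q→F1 3·25=75, R→F1 2·18=36, S→F1 4·11=44, T→F1 4·10=40, U→F3 4·11=44. Service 341; fixed 586; total 927.
No other subset beats 632.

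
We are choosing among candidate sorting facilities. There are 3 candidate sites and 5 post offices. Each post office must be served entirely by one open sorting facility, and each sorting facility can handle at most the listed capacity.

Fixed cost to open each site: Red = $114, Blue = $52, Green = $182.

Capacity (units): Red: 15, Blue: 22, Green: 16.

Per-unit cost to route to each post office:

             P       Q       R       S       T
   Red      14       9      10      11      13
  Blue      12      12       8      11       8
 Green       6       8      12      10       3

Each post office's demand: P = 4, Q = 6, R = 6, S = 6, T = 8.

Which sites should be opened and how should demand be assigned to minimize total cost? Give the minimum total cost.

Open {Red, Blue}: P→Blue 12·4=48, Q→Red 9·6=54, R→Blue 8·6=48, S→Red 11·6=66, T→Blue 8·8=64.
Loads: Red carries 12/15, Blue carries 18/22. Service 280; fixed 166; total 446.
Next best feasible plan costs 454.

Minimum total cost: 446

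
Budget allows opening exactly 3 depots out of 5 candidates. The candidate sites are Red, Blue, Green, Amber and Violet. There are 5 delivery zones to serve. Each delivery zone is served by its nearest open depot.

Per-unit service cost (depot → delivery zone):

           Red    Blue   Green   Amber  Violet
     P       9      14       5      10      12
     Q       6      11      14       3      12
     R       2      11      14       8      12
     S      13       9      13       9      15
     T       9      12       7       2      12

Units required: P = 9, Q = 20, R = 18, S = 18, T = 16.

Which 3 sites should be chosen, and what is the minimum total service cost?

With exactly 3 open, each delivery zone uses its cheapest among the chosen.
{Red, Green, Amber}: P→Green 5·9=45, Q→Amber 3·20=60, R→Red 2·18=36, S→Amber 9·18=162, T→Amber 2·16=32. Service cost 335.
{Red, Blue, Amber}: service cost 371
{Red, Amber, Violet}: service cost 371
Among all 10 size-3 choices, {Red, Green, Amber} is lowest.

Choose Red, Green and Amber; total service cost 335.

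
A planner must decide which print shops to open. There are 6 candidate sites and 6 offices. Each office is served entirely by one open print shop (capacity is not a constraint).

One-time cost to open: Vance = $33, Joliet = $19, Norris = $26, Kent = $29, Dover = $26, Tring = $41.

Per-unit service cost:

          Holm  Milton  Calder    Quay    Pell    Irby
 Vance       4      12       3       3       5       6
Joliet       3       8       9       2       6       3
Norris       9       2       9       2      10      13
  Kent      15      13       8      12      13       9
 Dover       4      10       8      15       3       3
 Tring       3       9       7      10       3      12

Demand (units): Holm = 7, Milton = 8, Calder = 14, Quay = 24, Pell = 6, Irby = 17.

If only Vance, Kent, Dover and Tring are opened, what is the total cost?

Each office is assigned to its cheapest site among the open ones.
{Vance, Kent, Dover, Tring}: Holm→Tring 3·7=21, Milton→Tring 9·8=72, Calder→Vance 3·14=42, Quay→Vance 3·24=72, Pell→Dover 3·6=18, Irby→Dover 3·17=51. Service 276; fixed 129; total 405.

Total cost: 405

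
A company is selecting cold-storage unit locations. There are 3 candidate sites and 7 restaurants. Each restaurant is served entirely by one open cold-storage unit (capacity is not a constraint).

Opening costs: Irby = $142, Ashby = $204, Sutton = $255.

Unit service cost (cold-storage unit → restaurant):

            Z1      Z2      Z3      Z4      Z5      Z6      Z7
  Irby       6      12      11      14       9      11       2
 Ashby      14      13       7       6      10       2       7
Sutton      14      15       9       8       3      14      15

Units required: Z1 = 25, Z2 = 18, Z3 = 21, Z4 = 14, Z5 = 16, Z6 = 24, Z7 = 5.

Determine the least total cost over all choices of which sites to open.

Minimum total cost: 1145

For any fixed open set, each restaurant goes to its cheapest open site; total = fixed + service.
{Irby, Ashby}: Z1→Irby 6·25=150, Z2→Irby 12·18=216, Z3→Ashby 7·21=147, Z4→Ashby 6·14=84, Z5→Irby 9·16=144, Z6→Ashby 2·24=48, Z7→Irby 2·5=10. Service 799; fixed 346; total 1145.
{Ashby}: service 1058 + fixed 204 = 1262
{Irby, Ashby, Sutton}: Z1→Irby 6·25=150, Z2→Irby 12·18=216, Z3→Ashby 7·21=147, Z4→Ashby 6·14=84, Z5→Sutton 3·16=48, Z6→Ashby 2·24=48, Z7→Irby 2·5=10. Service 703; fixed 601; total 1304.
{Irby}: Z1→Irby 6·25=150, Z2→Irby 12·18=216, Z3→Irby 11·21=231, Z4→Irby 14·14=196, Z5→Irby 9·16=144, Z6→Irby 11·24=264, Z7→Irby 2·5=10. Service 1211; fixed 142; total 1353.
No other subset beats 1145.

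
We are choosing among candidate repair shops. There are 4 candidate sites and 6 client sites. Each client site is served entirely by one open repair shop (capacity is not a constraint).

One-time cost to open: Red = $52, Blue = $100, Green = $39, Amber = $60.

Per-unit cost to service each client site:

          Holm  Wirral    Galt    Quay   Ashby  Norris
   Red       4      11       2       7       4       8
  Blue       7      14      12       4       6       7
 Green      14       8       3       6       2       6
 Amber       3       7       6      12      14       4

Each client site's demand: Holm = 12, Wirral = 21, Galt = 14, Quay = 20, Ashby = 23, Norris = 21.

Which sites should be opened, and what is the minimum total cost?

Open Green and Amber; minimum total cost 574.

For any fixed open set, each client site goes to its cheapest open site; total = fixed + service.
{Green, Amber}: Holm→Amber 3·12=36, Wirral→Amber 7·21=147, Galt→Green 3·14=42, Quay→Green 6·20=120, Ashby→Green 2·23=46, Norris→Amber 4·21=84. Service 475; fixed 99; total 574.
{Red, Green, Amber}: service 461 + fixed 151 = 612
{Red, Green}: Holm→Red 4·12=48, Wirral→Green 8·21=168, Galt→Red 2·14=28, Quay→Green 6·20=120, Ashby→Green 2·23=46, Norris→Green 6·21=126. Service 536; fixed 91; total 627.
{Red, Blue, Green, Amber}: Holm→Amber 3·12=36, Wirral→Amber 7·21=147, Galt→Red 2·14=28, Quay→Blue 4·20=80, Ashby→Green 2·23=46, Norris→Amber 4·21=84. Service 421; fixed 251; total 672.
(All 15 nonempty subsets were checked; Green and Amber is lowest.)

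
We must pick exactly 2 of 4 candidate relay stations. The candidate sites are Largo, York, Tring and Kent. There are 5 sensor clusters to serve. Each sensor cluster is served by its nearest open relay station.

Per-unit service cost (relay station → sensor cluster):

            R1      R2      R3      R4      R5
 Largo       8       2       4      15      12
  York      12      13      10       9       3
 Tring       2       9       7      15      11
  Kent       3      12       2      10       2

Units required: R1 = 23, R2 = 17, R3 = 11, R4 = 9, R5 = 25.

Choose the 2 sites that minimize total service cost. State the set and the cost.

With exactly 2 open, each sensor cluster uses its cheapest among the chosen.
{Largo, Kent}: R1→Kent 3·23=69, R2→Largo 2·17=34, R3→Kent 2·11=22, R4→Kent 10·9=90, R5→Kent 2·25=50. Service cost 265.
{Tring, Kent}: service cost 361
{Largo, York}: service cost 418
Among all 6 size-2 choices, {Largo, Kent} is lowest.

Choose Largo and Kent; total service cost 265.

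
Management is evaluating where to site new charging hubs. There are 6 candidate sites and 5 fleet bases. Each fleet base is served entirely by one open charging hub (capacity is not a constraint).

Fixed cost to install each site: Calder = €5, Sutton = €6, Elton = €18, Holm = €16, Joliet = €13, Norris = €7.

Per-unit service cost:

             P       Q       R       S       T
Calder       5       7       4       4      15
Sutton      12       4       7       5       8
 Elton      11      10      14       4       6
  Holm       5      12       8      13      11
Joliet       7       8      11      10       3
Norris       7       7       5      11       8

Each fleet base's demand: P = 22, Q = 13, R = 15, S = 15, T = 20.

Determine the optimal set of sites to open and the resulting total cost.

For any fixed open set, each fleet base goes to its cheapest open site; total = fixed + service.
{Calder, Sutton, Joliet}: P→Calder 5·22=110, Q→Sutton 4·13=52, R→Calder 4·15=60, S→Calder 4·15=60, T→Joliet 3·20=60. Service 342; fixed 24; total 366.
{Calder, Sutton, Joliet, Norris}: service 342 + fixed 31 = 373
{Calder, Sutton, Holm, Joliet}: P→Calder 5·22=110, Q→Sutton 4·13=52, R→Calder 4·15=60, S→Calder 4·15=60, T→Joliet 3·20=60. Service 342; fixed 40; total 382.
{Calder, Sutton, Elton, Holm, Joliet, Norris}: service 342 + fixed 65 = 407
No other subset beats 366.

Open Calder, Sutton and Joliet; minimum total cost 366.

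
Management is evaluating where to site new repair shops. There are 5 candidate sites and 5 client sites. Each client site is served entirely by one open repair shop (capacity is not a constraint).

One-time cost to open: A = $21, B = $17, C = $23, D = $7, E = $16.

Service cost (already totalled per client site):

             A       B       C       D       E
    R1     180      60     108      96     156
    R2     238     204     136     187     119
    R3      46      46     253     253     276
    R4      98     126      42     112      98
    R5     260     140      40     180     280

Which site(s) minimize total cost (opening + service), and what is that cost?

For any fixed open set, each client site goes to its cheapest open site; total = fixed + service.
{B, C, E}: R1→B 60, R2→E 119, R3→B 46, R4→C 42, R5→C 40. Service 307; fixed 56; total 363.
{B, C}: R1→B 60, R2→C 136, R3→B 46, R4→C 42, R5→C 40. Service 324; fixed 40; total 364.
{B, C, D, E}: R1→B 60, R2→E 119, R3→B 46, R4→C 42, R5→C 40. Service 307; fixed 63; total 370.
{A, B, C, D, E}: R1→B 60, R2→E 119, R3→A 46, R4→C 42, R5→C 40. Service 307; fixed 84; total 391.
No other subset beats 363.

Open B, C and E; minimum total cost 363.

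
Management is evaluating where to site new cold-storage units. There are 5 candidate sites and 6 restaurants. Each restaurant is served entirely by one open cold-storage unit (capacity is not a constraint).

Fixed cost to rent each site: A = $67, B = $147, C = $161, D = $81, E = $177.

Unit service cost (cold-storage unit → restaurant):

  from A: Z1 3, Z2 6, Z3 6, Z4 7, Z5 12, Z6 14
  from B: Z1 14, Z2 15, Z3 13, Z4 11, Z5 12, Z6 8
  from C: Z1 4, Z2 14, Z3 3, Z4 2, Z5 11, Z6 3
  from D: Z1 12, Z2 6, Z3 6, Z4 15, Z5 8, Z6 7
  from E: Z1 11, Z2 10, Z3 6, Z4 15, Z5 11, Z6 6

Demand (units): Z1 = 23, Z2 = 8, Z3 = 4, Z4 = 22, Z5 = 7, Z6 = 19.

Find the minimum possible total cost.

For any fixed open set, each restaurant goes to its cheapest open site; total = fixed + service.
{A, C}: Z1→A 3·23=69, Z2→A 6·8=48, Z3→C 3·4=12, Z4→C 2·22=44, Z5→C 11·7=77, Z6→C 3·19=57. Service 307; fixed 228; total 535.
{C, D}: service 309 + fixed 242 = 551
{C}: service 394 + fixed 161 = 555
{A, B, C, D, E}: Z1→A 3·23=69, Z2→A 6·8=48, Z3→C 3·4=12, Z4→C 2·22=44, Z5→D 8·7=56, Z6→C 3·19=57. Service 286; fixed 633; total 919.
No other subset beats 535.

Minimum total cost: 535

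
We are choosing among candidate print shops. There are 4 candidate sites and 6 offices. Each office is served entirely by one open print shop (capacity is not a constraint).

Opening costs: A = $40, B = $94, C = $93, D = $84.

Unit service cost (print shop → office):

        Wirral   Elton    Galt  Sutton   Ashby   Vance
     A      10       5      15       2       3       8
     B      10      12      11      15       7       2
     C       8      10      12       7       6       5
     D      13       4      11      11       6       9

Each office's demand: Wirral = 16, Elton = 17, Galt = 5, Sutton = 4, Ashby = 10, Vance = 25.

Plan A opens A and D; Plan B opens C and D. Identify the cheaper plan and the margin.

Plan A: {A, D}: Wirral→A 10·16=160, Elton→D 4·17=68, Galt→D 11·5=55, Sutton→A 2·4=8, Ashby→A 3·10=30, Vance→A 8·25=200. Service 521; fixed 124; total 645.
Plan B: {C, D}: Wirral→C 8·16=128, Elton→D 4·17=68, Galt→D 11·5=55, Sutton→C 7·4=28, Ashby→C 6·10=60, Vance→C 5·25=125. Service 464; fixed 177; total 641.
Difference: |645 − 641| = 4.

Plan B is cheaper by 4.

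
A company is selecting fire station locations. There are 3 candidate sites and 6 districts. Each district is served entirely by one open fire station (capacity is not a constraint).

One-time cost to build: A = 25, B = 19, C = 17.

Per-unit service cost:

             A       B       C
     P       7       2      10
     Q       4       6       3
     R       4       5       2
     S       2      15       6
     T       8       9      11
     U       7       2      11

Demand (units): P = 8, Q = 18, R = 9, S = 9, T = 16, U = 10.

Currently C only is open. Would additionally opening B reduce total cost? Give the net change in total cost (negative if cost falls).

Yes — net change −167 (cost falls by 167).

Current service cost with {C}: 492.
Adding B: each district re-picks its cheapest; new service cost 306, saving 186.
Extra fixed cost: 19. Net change = 19 − 186 = -167.
(Totals: 509 → 342.)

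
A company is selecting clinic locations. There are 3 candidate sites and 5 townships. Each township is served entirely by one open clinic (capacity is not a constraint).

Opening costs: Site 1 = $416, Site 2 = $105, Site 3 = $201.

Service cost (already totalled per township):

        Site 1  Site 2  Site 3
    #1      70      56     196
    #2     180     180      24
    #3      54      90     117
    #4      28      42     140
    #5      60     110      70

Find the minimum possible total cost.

Minimum total cost: 583

For any fixed open set, each township goes to its cheapest open site; total = fixed + service.
{Site 2}: #1→Site 2 56, #2→Site 2 180, #3→Site 2 90, #4→Site 2 42, #5→Site 2 110. Service 478; fixed 105; total 583.
{Site 2, Site 3}: #1→Site 2 56, #2→Site 3 24, #3→Site 2 90, #4→Site 2 42, #5→Site 3 70. Service 282; fixed 306; total 588.
{Site 3}: service 547 + fixed 201 = 748
{Site 1, Site 2, Site 3}: service 222 + fixed 722 = 944
No other subset beats 583.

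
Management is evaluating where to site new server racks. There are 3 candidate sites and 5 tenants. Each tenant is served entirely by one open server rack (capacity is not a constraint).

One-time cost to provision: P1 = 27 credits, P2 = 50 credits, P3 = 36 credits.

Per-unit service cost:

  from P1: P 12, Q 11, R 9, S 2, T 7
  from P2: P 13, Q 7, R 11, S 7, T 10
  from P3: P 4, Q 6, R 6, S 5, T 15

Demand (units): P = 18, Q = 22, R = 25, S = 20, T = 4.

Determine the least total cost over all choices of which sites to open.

Minimum total cost: 485

For any fixed open set, each tenant goes to its cheapest open site; total = fixed + service.
{P1, P3}: P→P3 4·18=72, Q→P3 6·22=132, R→P3 6·25=150, S→P1 2·20=40, T→P1 7·4=28. Service 422; fixed 63; total 485.
{P1, P2, P3}: P→P3 4·18=72, Q→P3 6·22=132, R→P3 6·25=150, S→P1 2·20=40, T→P1 7·4=28. Service 422; fixed 113; total 535.
{P3}: P→P3 4·18=72, Q→P3 6·22=132, R→P3 6·25=150, S→P3 5·20=100, T→P3 15·4=60. Service 514; fixed 36; total 550.
{P1}: P→P1 12·18=216, Q→P1 11·22=242, R→P1 9·25=225, S→P1 2·20=40, T→P1 7·4=28. Service 751; fixed 27; total 778.
(All 7 nonempty subsets were checked; P1 and P3 is lowest.)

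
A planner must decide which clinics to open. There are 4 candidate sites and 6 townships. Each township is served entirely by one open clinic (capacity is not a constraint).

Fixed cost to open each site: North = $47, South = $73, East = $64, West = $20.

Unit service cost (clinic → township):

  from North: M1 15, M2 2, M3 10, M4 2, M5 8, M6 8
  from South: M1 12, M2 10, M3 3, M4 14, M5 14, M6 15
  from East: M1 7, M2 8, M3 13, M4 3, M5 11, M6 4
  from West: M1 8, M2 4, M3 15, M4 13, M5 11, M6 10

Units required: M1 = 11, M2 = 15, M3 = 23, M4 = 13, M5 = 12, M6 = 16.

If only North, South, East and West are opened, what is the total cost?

Each township is assigned to its cheapest site among the open ones.
{North, South, East, West}: M1→East 7·11=77, M2→North 2·15=30, M3→South 3·23=69, M4→North 2·13=26, M5→North 8·12=96, M6→East 4·16=64. Service 362; fixed 204; total 566.

Total cost: 566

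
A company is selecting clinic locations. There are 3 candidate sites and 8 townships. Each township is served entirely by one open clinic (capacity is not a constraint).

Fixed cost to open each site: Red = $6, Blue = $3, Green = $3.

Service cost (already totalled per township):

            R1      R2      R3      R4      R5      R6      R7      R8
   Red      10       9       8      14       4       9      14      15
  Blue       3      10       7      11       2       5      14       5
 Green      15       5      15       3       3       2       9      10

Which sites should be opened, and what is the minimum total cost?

Open Blue and Green; minimum total cost 42.

For any fixed open set, each township goes to its cheapest open site; total = fixed + service.
{Blue, Green}: R1→Blue 3, R2→Green 5, R3→Blue 7, R4→Green 3, R5→Blue 2, R6→Green 2, R7→Green 9, R8→Blue 5. Service 36; fixed 6; total 42.
{Red, Blue, Green}: service 36 + fixed 12 = 48
{Red, Green}: service 50 + fixed 9 = 59
{Blue}: service 57 + fixed 3 = 60
No other subset beats 42.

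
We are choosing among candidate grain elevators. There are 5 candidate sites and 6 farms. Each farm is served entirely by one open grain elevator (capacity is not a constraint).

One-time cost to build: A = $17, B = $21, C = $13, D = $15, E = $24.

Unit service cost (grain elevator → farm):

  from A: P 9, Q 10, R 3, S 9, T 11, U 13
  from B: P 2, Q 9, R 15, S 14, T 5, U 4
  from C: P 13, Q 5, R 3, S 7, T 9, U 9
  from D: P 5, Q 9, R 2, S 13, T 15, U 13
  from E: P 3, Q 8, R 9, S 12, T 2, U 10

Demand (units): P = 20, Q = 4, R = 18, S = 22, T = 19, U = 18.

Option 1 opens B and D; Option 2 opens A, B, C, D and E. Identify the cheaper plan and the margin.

Option 1: {B, D}: P→B 2·20=40, Q→B 9·4=36, R→D 2·18=36, S→D 13·22=286, T→B 5·19=95, U→B 4·18=72. Service 565; fixed 36; total 601.
Option 2: {A, B, C, D, E}: P→B 2·20=40, Q→C 5·4=20, R→D 2·18=36, S→C 7·22=154, T→E 2·19=38, U→B 4·18=72. Service 360; fixed 90; total 450.
Difference: |601 − 450| = 151.

Option 2 is cheaper by 151.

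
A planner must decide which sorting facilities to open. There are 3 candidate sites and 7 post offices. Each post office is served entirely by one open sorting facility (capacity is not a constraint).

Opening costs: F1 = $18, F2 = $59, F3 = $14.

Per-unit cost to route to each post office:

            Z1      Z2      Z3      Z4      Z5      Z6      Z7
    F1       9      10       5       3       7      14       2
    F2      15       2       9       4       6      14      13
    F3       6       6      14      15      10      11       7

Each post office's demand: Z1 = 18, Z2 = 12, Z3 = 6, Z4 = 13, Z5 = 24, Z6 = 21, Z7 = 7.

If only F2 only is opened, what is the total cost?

Total cost: 988

Each post office is assigned to its cheapest site among the open ones.
{F2}: Z1→F2 15·18=270, Z2→F2 2·12=24, Z3→F2 9·6=54, Z4→F2 4·13=52, Z5→F2 6·24=144, Z6→F2 14·21=294, Z7→F2 13·7=91. Service 929; fixed 59; total 988.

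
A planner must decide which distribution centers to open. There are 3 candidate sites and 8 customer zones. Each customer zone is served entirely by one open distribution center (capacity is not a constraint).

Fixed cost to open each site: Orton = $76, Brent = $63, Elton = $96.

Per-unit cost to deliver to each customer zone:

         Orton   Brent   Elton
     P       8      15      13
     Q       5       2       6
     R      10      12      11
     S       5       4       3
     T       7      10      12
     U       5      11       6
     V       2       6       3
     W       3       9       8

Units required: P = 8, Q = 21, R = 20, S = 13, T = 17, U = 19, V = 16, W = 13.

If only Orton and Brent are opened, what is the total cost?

Total cost: 782

Each customer zone is assigned to its cheapest site among the open ones.
{Orton, Brent}: P→Orton 8·8=64, Q→Brent 2·21=42, R→Orton 10·20=200, S→Brent 4·13=52, T→Orton 7·17=119, U→Orton 5·19=95, V→Orton 2·16=32, W→Orton 3·13=39. Service 643; fixed 139; total 782.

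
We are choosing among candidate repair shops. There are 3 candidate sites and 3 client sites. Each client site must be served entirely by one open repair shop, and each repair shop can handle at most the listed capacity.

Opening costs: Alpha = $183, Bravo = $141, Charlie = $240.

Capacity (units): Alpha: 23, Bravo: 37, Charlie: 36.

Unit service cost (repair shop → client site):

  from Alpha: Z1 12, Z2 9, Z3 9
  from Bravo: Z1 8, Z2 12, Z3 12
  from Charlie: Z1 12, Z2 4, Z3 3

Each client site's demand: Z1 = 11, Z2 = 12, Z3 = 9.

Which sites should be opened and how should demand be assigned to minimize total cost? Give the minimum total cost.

Open {Charlie}: Z1→Charlie 12·11=132, Z2→Charlie 4·12=48, Z3→Charlie 3·9=27.
Loads: Charlie carries 32/36. Service 207; fixed 240; total 447.
Next best feasible plan costs 481.

Minimum total cost: 447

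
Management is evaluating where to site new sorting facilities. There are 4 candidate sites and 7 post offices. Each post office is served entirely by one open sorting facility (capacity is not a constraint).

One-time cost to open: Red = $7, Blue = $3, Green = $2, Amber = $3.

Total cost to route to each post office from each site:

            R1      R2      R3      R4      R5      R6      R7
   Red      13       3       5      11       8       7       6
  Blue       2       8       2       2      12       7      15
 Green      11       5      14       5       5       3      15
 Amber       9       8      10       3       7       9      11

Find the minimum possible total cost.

Minimum total cost: 35

For any fixed open set, each post office goes to its cheapest open site; total = fixed + service.
{Red, Blue, Green}: R1→Blue 2, R2→Red 3, R3→Blue 2, R4→Blue 2, R5→Green 5, R6→Green 3, R7→Red 6. Service 23; fixed 12; total 35.
{Red, Blue, Green, Amber}: R1→Blue 2, R2→Red 3, R3→Blue 2, R4→Blue 2, R5→Green 5, R6→Green 3, R7→Red 6. Service 23; fixed 15; total 38.
{Blue, Green, Amber}: R1→Blue 2, R2→Green 5, R3→Blue 2, R4→Blue 2, R5→Green 5, R6→Green 3, R7→Amber 11. Service 30; fixed 8; total 38.
{Green}: service 58 + fixed 2 = 60
(All 15 nonempty subsets were checked; Red, Blue and Green is lowest.)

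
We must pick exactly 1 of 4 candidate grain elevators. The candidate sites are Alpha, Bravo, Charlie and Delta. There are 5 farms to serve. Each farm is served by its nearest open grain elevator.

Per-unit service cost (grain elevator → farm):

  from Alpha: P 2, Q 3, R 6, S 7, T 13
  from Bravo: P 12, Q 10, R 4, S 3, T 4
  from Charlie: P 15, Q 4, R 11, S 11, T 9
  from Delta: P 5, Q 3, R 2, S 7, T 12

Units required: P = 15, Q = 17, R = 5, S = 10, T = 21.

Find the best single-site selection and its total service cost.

With exactly 1 open, each farm uses its cheapest among the chosen.
{Alpha}: P→Alpha 2·15=30, Q→Alpha 3·17=51, R→Alpha 6·5=30, S→Alpha 7·10=70, T→Alpha 13·21=273. Service cost 454.
{Delta}: service cost 458
{Bravo}: service cost 484
Among all 4 size-1 choices, {Alpha} is lowest.

Choose Alpha only; total service cost 454.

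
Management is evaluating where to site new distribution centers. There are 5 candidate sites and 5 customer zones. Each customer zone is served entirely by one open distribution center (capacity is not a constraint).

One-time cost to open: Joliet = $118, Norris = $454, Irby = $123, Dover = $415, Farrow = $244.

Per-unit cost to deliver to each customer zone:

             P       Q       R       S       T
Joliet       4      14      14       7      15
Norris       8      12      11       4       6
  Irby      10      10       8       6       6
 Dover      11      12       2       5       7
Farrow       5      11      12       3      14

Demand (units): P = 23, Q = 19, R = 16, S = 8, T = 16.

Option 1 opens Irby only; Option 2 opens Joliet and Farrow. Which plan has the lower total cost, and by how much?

Option 1 is cheaper by 288.

Option 1: {Irby}: P→Irby 10·23=230, Q→Irby 10·19=190, R→Irby 8·16=128, S→Irby 6·8=48, T→Irby 6·16=96. Service 692; fixed 123; total 815.
Option 2: {Joliet, Farrow}: P→Joliet 4·23=92, Q→Farrow 11·19=209, R→Farrow 12·16=192, S→Farrow 3·8=24, T→Farrow 14·16=224. Service 741; fixed 362; total 1103.
Difference: |815 − 1103| = 288.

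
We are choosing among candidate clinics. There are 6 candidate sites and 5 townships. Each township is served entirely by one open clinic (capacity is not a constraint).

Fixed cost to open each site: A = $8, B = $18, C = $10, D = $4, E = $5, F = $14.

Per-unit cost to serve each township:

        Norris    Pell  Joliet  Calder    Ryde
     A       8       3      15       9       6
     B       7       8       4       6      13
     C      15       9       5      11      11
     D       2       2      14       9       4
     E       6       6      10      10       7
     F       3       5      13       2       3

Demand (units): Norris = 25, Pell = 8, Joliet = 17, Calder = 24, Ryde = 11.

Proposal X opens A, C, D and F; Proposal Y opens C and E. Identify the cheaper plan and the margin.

Proposal X is cheaper by 347.

Proposal X: {A, C, D, F}: Norris→D 2·25=50, Pell→D 2·8=16, Joliet→C 5·17=85, Calder→F 2·24=48, Ryde→F 3·11=33. Service 232; fixed 36; total 268.
Proposal Y: {C, E}: Norris→E 6·25=150, Pell→E 6·8=48, Joliet→C 5·17=85, Calder→E 10·24=240, Ryde→E 7·11=77. Service 600; fixed 15; total 615.
Difference: |268 − 615| = 347.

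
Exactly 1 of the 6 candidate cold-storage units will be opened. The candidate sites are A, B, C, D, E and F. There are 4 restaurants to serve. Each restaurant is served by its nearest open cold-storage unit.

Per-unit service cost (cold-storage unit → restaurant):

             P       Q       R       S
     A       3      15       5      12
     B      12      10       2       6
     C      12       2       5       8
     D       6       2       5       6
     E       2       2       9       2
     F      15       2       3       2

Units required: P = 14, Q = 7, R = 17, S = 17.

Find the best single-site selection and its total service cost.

With exactly 1 open, each restaurant uses its cheapest among the chosen.
{E}: P→E 2·14=28, Q→E 2·7=14, R→E 9·17=153, S→E 2·17=34. Service cost 229.
{D}: service cost 285
{F}: service cost 309
Among all 6 size-1 choices, {E} is lowest.

Choose E only; total service cost 229.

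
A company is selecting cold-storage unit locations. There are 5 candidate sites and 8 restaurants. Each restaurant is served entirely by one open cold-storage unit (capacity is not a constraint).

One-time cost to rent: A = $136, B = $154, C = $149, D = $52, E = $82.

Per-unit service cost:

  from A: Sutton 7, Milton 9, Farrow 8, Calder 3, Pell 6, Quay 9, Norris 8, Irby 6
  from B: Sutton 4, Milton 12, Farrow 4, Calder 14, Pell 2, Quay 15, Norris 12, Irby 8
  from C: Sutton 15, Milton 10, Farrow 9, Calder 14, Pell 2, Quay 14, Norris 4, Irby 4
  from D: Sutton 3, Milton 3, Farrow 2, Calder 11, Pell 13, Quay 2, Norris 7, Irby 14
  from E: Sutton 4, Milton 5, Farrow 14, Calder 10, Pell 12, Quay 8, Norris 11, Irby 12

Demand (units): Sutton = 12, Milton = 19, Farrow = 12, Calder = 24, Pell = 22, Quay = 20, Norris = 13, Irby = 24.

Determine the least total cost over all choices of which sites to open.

Minimum total cost: 758

For any fixed open set, each restaurant goes to its cheapest open site; total = fixed + service.
{A, C, D}: Sutton→D 3·12=36, Milton→D 3·19=57, Farrow→D 2·12=24, Calder→A 3·24=72, Pell→C 2·22=44, Quay→D 2·20=40, Norris→C 4·13=52, Irby→C 4·24=96. Service 421; fixed 337; total 758.
{A, D}: Sutton→D 3·12=36, Milton→D 3·19=57, Farrow→D 2·12=24, Calder→A 3·24=72, Pell→A 6·22=132, Quay→D 2·20=40, Norris→D 7·13=91, Irby→A 6·24=144. Service 596; fixed 188; total 784.
{C, D}: Sutton→D 3·12=36, Milton→D 3·19=57, Farrow→D 2·12=24, Calder→D 11·24=264, Pell→C 2·22=44, Quay→D 2·20=40, Norris→C 4·13=52, Irby→C 4·24=96. Service 613; fixed 201; total 814.
{A, B, C, D, E}: service 421 + fixed 573 = 994
No other subset beats 758.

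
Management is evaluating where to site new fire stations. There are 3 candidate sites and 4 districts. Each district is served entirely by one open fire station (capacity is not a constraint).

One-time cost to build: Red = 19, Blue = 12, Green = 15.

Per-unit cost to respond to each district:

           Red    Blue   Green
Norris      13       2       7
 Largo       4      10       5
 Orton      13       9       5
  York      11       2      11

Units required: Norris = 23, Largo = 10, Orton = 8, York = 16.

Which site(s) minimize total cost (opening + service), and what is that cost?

Open Blue and Green; minimum total cost 195.

For any fixed open set, each district goes to its cheapest open site; total = fixed + service.
{Blue, Green}: Norris→Blue 2·23=46, Largo→Green 5·10=50, Orton→Green 5·8=40, York→Blue 2·16=32. Service 168; fixed 27; total 195.
{Red, Blue, Green}: Norris→Blue 2·23=46, Largo→Red 4·10=40, Orton→Green 5·8=40, York→Blue 2·16=32. Service 158; fixed 46; total 204.
{Red, Blue}: service 190 + fixed 31 = 221
{Blue}: service 250 + fixed 12 = 262
(All 7 nonempty subsets were checked; Blue and Green is lowest.)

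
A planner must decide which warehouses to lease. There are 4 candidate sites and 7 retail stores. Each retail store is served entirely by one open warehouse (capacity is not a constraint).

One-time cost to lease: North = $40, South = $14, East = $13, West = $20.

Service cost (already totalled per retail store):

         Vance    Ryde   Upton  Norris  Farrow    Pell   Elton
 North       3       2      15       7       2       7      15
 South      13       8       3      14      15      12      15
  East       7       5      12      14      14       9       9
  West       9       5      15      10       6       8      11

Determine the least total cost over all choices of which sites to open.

For any fixed open set, each retail store goes to its cheapest open site; total = fixed + service.
{East}: Vance→East 7, Ryde→East 5, Upton→East 12, Norris→East 14, Farrow→East 14, Pell→East 9, Elton→East 9. Service 70; fixed 13; total 83.
{West}: service 64 + fixed 20 = 84
{South, West}: Vance→West 9, Ryde→West 5, Upton→South 3, Norris→West 10, Farrow→West 6, Pell→West 8, Elton→West 11. Service 52; fixed 34; total 86.
{North, South, East, West}: Vance→North 3, Ryde→North 2, Upton→South 3, Norris→North 7, Farrow→North 2, Pell→North 7, Elton→East 9. Service 33; fixed 87; total 120.
No other subset beats 83.

Minimum total cost: 83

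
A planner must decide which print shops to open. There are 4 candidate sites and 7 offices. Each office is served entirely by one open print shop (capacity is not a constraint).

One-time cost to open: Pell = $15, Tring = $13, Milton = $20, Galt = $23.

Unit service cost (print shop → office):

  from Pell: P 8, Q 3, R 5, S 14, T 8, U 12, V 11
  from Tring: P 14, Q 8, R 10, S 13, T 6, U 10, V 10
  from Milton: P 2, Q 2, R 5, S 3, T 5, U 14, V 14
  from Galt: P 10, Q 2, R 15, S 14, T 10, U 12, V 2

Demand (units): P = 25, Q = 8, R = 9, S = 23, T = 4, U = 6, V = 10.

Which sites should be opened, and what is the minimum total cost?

Open Milton and Galt; minimum total cost 335.

For any fixed open set, each office goes to its cheapest open site; total = fixed + service.
{Milton, Galt}: P→Milton 2·25=50, Q→Milton 2·8=16, R→Milton 5·9=45, S→Milton 3·23=69, T→Milton 5·4=20, U→Galt 12·6=72, V→Galt 2·10=20. Service 292; fixed 43; total 335.
{Tring, Milton, Galt}: service 280 + fixed 56 = 336
{Pell, Milton, Galt}: P→Milton 2·25=50, Q→Milton 2·8=16, R→Pell 5·9=45, S→Milton 3·23=69, T→Milton 5·4=20, U→Pell 12·6=72, V→Galt 2·10=20. Service 292; fixed 58; total 350.
{Pell, Tring, Milton, Galt}: P→Milton 2·25=50, Q→Milton 2·8=16, R→Pell 5·9=45, S→Milton 3·23=69, T→Milton 5·4=20, U→Tring 10·6=60, V→Galt 2·10=20. Service 280; fixed 71; total 351.
No other subset beats 335.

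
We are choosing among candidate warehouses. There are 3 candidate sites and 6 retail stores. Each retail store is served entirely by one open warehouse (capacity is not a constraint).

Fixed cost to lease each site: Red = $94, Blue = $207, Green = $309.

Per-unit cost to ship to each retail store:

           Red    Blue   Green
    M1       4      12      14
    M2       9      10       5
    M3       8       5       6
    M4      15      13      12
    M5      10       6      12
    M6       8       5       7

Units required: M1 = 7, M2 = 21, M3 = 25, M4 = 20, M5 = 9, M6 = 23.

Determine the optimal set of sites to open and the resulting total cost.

Open Blue only; minimum total cost 1055.

For any fixed open set, each retail store goes to its cheapest open site; total = fixed + service.
{Blue}: M1→Blue 12·7=84, M2→Blue 10·21=210, M3→Blue 5·25=125, M4→Blue 13·20=260, M5→Blue 6·9=54, M6→Blue 5·23=115. Service 848; fixed 207; total 1055.
{Red, Blue}: service 771 + fixed 301 = 1072
{Red}: service 991 + fixed 94 = 1085
{Red, Blue, Green}: M1→Red 4·7=28, M2→Green 5·21=105, M3→Blue 5·25=125, M4→Green 12·20=240, M5→Blue 6·9=54, M6→Blue 5·23=115. Service 667; fixed 610; total 1277.
No other subset beats 1055.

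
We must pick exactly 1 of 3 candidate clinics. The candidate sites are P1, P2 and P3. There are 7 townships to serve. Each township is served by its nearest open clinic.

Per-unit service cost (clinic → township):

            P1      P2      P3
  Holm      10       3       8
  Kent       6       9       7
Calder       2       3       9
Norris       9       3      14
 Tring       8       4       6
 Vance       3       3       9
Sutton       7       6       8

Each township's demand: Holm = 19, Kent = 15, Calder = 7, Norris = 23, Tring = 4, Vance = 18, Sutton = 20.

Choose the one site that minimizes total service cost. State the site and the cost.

Choose P2 only; total service cost 472.

With exactly 1 open, each township uses its cheapest among the chosen.
{P2}: Holm→P2 3·19=57, Kent→P2 9·15=135, Calder→P2 3·7=21, Norris→P2 3·23=69, Tring→P2 4·4=16, Vance→P2 3·18=54, Sutton→P2 6·20=120. Service cost 472.
{P1}: service cost 727
{P3}: service cost 988
Among all 3 size-1 choices, {P2} is lowest.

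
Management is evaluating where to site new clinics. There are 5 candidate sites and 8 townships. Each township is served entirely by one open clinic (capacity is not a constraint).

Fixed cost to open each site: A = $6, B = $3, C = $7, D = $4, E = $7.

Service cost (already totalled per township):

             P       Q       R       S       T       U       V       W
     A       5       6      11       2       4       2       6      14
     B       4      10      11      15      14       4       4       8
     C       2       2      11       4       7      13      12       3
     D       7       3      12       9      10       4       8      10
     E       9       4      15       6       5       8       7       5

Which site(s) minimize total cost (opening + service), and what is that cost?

Open A and C; minimum total cost 45.

For any fixed open set, each township goes to its cheapest open site; total = fixed + service.
{A, C}: P→C 2, Q→C 2, R→A 11, S→A 2, T→A 4, U→A 2, V→A 6, W→C 3. Service 32; fixed 13; total 45.
{A, B, C}: P→C 2, Q→C 2, R→A 11, S→A 2, T→A 4, U→A 2, V→B 4, W→C 3. Service 30; fixed 16; total 46.
{B, C}: service 37 + fixed 10 = 47
{A, B, C, D, E}: service 30 + fixed 27 = 57
No other subset beats 45.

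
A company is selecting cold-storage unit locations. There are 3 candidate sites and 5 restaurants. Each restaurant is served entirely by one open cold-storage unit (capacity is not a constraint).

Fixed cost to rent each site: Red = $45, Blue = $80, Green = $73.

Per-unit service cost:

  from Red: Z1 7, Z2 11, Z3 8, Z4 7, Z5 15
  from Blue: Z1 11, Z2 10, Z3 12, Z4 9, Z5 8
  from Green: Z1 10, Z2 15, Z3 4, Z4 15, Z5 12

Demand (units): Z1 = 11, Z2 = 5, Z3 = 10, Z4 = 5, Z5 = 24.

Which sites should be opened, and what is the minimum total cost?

Open Red and Blue; minimum total cost 559.

For any fixed open set, each restaurant goes to its cheapest open site; total = fixed + service.
{Red, Blue}: Z1→Red 7·11=77, Z2→Blue 10·5=50, Z3→Red 8·10=80, Z4→Red 7·5=35, Z5→Blue 8·24=192. Service 434; fixed 125; total 559.
{Blue, Green}: Z1→Green 10·11=110, Z2→Blue 10·5=50, Z3→Green 4·10=40, Z4→Blue 9·5=45, Z5→Blue 8·24=192. Service 437; fixed 153; total 590.
{Red, Blue, Green}: service 394 + fixed 198 = 592
{Red}: service 607 + fixed 45 = 652
No other subset beats 559.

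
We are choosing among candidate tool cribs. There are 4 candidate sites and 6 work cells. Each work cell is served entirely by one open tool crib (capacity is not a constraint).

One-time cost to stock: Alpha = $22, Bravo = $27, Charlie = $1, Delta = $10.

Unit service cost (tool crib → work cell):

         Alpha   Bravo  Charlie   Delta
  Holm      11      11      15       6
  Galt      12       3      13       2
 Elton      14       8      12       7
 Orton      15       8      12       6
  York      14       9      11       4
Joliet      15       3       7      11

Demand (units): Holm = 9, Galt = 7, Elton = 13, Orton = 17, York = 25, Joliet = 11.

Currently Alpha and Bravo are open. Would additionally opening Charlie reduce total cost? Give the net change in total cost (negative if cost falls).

No — net change +1 (cost rises by 1).

Current service cost with {Alpha, Bravo}: 618.
Adding Charlie: each work cell re-picks its cheapest; new service cost 618, saving 0.
Extra fixed cost: 1. Net change = 1 − 0 = 1.
(Totals: 667 → 668.)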